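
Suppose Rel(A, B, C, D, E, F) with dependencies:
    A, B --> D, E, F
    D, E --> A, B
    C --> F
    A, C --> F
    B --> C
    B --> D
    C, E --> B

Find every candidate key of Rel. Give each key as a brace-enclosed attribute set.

{A, B}, {B, E}, {C, E}, {D, E}

{A, B}⁺ = {A, B, C, D, E, F}, which is every attribute, so {A, B} is a candidate key.
{B, E}⁺ = {A, B, C, D, E, F}, which is every attribute, so {B, E} is a candidate key.
{C, E}⁺ = {A, B, C, D, E, F}, which is every attribute, so {C, E} is a candidate key.
{D, E}⁺ = {A, B, C, D, E, F}, which is every attribute, so {D, E} is a candidate key.
These are minimal and exhaustive — every other superkey contains one of them.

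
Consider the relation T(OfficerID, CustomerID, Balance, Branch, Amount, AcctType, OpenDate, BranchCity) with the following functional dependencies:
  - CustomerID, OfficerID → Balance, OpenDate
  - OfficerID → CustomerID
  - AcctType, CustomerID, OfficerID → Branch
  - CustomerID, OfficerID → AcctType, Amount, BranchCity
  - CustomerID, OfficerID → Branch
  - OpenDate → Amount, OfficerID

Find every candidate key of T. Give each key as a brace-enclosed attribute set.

{OfficerID}, {OpenDate}

Closure of {OfficerID} is {AcctType, Amount, Balance, Branch, BranchCity, CustomerID, OfficerID, OpenDate}, the whole schema; {OfficerID} is a candidate key.
Closure of {OpenDate} is {AcctType, Amount, Balance, Branch, BranchCity, CustomerID, OfficerID, OpenDate}, the whole schema; {OpenDate} is a candidate key.
Any other superkey properly contains one of these, so there are no further candidate keys.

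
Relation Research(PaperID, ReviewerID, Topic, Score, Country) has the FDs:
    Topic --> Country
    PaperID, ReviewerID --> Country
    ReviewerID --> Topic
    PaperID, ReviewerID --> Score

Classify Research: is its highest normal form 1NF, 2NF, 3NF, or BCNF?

1NF

Candidate key: {PaperID, ReviewerID}. Prime attributes: {PaperID, ReviewerID}.
For Topic --> Country we have {Topic}⁺ = {Country, Topic}; {Topic} is not a superkey, so BCNF fails.
Topic --> Country determines the non-prime attribute {Country} from a non-superkey — 3NF is violated.
Since {ReviewerID} ⊂ {PaperID, ReviewerID} and {ReviewerID}⁺ ⊇ {Country, Topic} with {Country, Topic} non-prime, there is a partial dependency; 2NF fails.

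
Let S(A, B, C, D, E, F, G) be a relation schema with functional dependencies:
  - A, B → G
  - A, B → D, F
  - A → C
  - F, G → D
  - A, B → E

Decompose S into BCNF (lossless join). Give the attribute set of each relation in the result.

{A, B, E, F, G}; {A, C}; {D, F, G}

Candidate key of the original relation: {A, B}.
In {A, B, C, D, E, F, G}, {A} is not a superkey ({A}⁺ restricted to this set is {A, C}), so split on A → C into {A, C} and {A, B, D, E, F, G}.
{A, C} is in BCNF.
In {A, B, D, E, F, G}, {F, G} is not a superkey ({F, G}⁺ restricted to this set is {D, F, G}), so split on F, G → D into {D, F, G} and {A, B, E, F, G}.
{D, F, G} is in BCNF.
{A, B, E, F, G} is in BCNF.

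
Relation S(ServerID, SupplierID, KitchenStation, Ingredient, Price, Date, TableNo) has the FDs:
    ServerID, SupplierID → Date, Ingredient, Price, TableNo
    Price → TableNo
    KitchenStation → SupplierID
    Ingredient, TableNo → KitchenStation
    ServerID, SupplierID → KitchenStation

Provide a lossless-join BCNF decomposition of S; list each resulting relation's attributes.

Candidate keys of the original relation: {Ingredient, Price, ServerID}, {Ingredient, ServerID, TableNo}, {KitchenStation, ServerID}, {ServerID, SupplierID}.
{Date, Ingredient, KitchenStation, Price, ServerID, SupplierID, TableNo}: {Price} determines {Price, TableNo} here but is not a superkey — split on Price → TableNo, giving {Price, TableNo} and {Date, Ingredient, KitchenStation, Price, ServerID, SupplierID}.
{Price, TableNo} is in BCNF.
{Date, Ingredient, KitchenStation, Price, ServerID, SupplierID}: {KitchenStation} determines {KitchenStation, SupplierID} here but is not a superkey — split on KitchenStation → SupplierID, giving {KitchenStation, SupplierID} and {Date, Ingredient, KitchenStation, Price, ServerID}.
{KitchenStation, SupplierID} is in BCNF.
{Date, Ingredient, KitchenStation, Price, ServerID}: {Ingredient, Price} determines {Ingredient, KitchenStation, Price} here but is not a superkey — split on Ingredient, Price → KitchenStation, giving {Ingredient, KitchenStation, Price} and {Date, Ingredient, Price, ServerID}.
{Ingredient, KitchenStation, Price} is in BCNF.
{Date, Ingredient, Price, ServerID} is in BCNF.

{Date, Ingredient, Price, ServerID}; {Ingredient, KitchenStation, Price}; {KitchenStation, SupplierID}; {Price, TableNo}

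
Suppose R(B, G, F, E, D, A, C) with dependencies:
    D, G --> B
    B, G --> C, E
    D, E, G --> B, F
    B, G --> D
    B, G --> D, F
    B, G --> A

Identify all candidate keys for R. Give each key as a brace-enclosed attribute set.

{G} never appears on the right of any FD, so every key must include it.
{B, G}⁺ = {A, B, C, D, E, F, G}, which is every attribute, so {B, G} is a candidate key.
{D, G}⁺ = {A, B, C, D, E, F, G}, which is every attribute, so {D, G} is a candidate key.
No proper subset of any of these is a key, and no other minimal superkey exists.

{B, G}, {D, G}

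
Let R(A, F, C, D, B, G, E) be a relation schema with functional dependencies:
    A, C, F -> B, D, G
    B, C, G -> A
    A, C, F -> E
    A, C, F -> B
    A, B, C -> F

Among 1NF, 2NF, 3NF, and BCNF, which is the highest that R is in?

BCNF

Candidate keys: {A, B, C}, {A, C, F}, {B, C, G}. Prime attributes: {A, B, C, F, G}.
Each dependency's left side is a superkey — BCNF holds.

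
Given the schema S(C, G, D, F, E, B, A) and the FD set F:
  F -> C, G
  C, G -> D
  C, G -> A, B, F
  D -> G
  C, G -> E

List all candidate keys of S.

{C, D}, {C, G}, {F}

{F}⁺ = {A, B, C, D, E, F, G} — all of the relation — so {F} is a candidate key.
{C, D}⁺ = {A, B, C, D, E, F, G} — all of the relation — so {C, D} is a candidate key.
{C, G}⁺ = {A, B, C, D, E, F, G} — all of the relation — so {C, G} is a candidate key.
These are minimal and exhaustive — every other superkey contains one of them.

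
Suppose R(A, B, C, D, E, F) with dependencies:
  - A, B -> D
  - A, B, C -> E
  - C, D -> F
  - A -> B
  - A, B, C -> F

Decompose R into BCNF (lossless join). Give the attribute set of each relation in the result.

Candidate key of the original relation: {A, C}.
{A, B, C, D, E, F}: {A, B} determines {A, B, D} here but is not a superkey — split on A, B -> D, giving {A, B, D} and {A, B, C, E, F}.
{A, B, D} is in BCNF.
{A, B, C, E, F}: {A} determines {A, B} here but is not a superkey — split on A -> B, giving {A, B} and {A, C, E, F}.
{A, B} is in BCNF.
{A, C, E, F} is in BCNF.

{A, B, D}; {A, C, E, F}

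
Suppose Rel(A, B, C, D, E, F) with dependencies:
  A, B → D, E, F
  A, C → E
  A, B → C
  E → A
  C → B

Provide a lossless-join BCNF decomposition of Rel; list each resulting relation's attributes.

{A, E}; {B, C}; {C, D, E, F}

Candidate keys of the original relation: {A, B}, {A, C}, {B, E}, {C, E}.
In {A, B, C, D, E, F}, {E} is not a superkey ({E}⁺ restricted to this set is {A, E}), so split on E → A into {A, E} and {B, C, D, E, F}.
{A, E} is in BCNF.
In {B, C, D, E, F}, {C} is not a superkey ({C}⁺ restricted to this set is {B, C}), so split on C → B into {B, C} and {C, D, E, F}.
{B, C} is in BCNF.
{C, D, E, F} is in BCNF.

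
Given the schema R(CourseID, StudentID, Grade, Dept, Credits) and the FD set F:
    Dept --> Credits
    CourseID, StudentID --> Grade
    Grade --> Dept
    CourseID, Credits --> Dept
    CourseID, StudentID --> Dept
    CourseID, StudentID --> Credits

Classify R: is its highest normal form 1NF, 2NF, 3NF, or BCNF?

2NF

Candidate key: {CourseID, StudentID}. Prime attributes: {CourseID, StudentID}.
For Dept --> Credits we have {Dept}⁺ = {Credits, Dept}; {Dept} is not a superkey, so BCNF fails.
Dept --> Credits determines the non-prime attribute {Credits} from a non-superkey — 3NF is violated.
No proper subset of a key has a non-prime attribute in its closure, so there is no partial dependency; 2NF holds.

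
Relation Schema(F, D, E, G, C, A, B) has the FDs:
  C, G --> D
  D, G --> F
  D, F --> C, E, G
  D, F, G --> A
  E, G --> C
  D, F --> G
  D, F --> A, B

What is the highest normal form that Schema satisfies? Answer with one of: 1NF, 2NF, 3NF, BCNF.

BCNF

Candidate keys: {C, G}, {D, F}, {D, G}, {E, G}. Prime attributes: {C, D, E, F, G}.
Each dependency's left side is a superkey — BCNF holds.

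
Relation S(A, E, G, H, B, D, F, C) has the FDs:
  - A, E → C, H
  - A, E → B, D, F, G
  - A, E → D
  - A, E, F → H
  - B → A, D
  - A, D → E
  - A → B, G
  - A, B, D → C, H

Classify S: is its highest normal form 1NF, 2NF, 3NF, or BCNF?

Candidate keys: {A}, {B}. Prime attributes: {A, B}.
Each dependency's left side is a superkey — BCNF holds.

BCNF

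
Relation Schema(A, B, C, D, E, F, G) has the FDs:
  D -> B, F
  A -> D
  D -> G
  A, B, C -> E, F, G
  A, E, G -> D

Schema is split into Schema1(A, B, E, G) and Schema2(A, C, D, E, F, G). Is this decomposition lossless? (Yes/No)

The shared attributes are {A, E, G} and {A, E, G}⁺ = {A, B, D, E, F, G}.
Schema1 is contained in that closure, so Schema1 ∩ Schema2 -> Schema1 holds and the join is lossless.

Yes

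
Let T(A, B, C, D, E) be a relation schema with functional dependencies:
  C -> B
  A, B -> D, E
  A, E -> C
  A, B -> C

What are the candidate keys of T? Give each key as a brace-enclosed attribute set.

{A} never appears on the right of any FD, so every key must include it.
{A, B}⁺ = {A, B, C, D, E} — all of the relation — so {A, B} is a candidate key.
{A, C}⁺ = {A, B, C, D, E} — all of the relation — so {A, C} is a candidate key.
{A, E}⁺ = {A, B, C, D, E} — all of the relation — so {A, E} is a candidate key.
Any other superkey properly contains one of these, so there are no further candidate keys.

{A, B}, {A, C}, {A, E}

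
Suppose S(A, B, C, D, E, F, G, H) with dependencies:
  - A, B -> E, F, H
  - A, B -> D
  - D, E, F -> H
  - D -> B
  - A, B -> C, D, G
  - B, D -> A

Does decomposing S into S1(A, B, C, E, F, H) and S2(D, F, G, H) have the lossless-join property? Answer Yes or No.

Common attributes: {F, H}; their closure is {F, H}.
Neither S1 nor S2 is contained in that closure, so the decomposition is lossy.

No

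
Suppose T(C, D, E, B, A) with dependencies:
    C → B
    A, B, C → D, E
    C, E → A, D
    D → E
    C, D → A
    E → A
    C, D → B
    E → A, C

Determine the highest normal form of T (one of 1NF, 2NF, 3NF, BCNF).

1NF

Candidate keys: {A, C}, {D}, {E}. Prime attributes: {A, C, D, E}.
C → B: {C}⁺ = {B, C}, which is not all of the attributes, so the left side is not a superkey — BCNF is violated.
Because {B} is non-prime and the left side of C → B is not a superkey, the relation is not in 3NF.
{C} is a proper subset of the key {A, C}, and {C}⁺ contains the non-prime attribute {B} — a partial dependency, so 2NF is violated.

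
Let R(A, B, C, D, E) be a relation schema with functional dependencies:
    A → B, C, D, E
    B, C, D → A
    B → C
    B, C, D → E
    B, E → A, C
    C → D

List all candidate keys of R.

{A}, {B}

{A}⁺ = {A, B, C, D, E} — all of the relation — so {A} is a candidate key.
{B}⁺ = {A, B, C, D, E} — all of the relation — so {B} is a candidate key.
Any other superkey properly contains one of these, so there are no further candidate keys.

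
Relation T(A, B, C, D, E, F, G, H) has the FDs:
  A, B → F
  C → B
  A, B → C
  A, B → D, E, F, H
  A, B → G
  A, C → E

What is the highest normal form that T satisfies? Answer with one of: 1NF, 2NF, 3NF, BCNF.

3NF

Candidate keys: {A, B}, {A, C}. Prime attributes: {A, B, C}.
For C → B we have {C}⁺ = {B, C}; {C} is not a superkey, so BCNF fails.
But every attribute on its right side ({B}) is prime, and the same holds for every other non-superkey FD, so 3NF still holds.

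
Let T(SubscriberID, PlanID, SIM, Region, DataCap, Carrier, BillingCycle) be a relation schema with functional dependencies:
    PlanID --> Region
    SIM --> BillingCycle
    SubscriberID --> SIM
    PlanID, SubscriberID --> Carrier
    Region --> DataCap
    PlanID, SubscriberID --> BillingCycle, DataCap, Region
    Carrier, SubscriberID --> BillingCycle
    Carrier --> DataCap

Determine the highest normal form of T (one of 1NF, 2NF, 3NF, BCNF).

1NF

Candidate key: {PlanID, SubscriberID}. Prime attributes: {PlanID, SubscriberID}.
For PlanID --> Region we have {PlanID}⁺ = {DataCap, PlanID, Region}; {PlanID} is not a superkey, so BCNF fails.
PlanID --> Region has non-prime {Region} on the right and a non-superkey on the left, so 3NF fails.
Since {PlanID} ⊂ {PlanID, SubscriberID} and {PlanID}⁺ ⊇ {DataCap, Region} with {DataCap, Region} non-prime, there is a partial dependency; 2NF fails.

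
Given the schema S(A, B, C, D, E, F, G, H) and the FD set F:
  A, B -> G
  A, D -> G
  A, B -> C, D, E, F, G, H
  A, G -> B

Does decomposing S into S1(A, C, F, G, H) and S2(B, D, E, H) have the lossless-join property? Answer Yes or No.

No

Common attributes: {H}; their closure is {H}.
Neither S1 nor S2 is contained in that closure, so the decomposition is lossy.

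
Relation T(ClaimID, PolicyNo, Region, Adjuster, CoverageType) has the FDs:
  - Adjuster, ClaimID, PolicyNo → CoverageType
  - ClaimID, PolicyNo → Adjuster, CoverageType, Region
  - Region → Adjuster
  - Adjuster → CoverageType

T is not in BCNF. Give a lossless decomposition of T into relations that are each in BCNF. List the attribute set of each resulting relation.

Candidate key of the original relation: {ClaimID, PolicyNo}.
Within {Adjuster, ClaimID, CoverageType, PolicyNo, Region}: {Region}⁺ ∩ {Adjuster, ClaimID, CoverageType, PolicyNo, Region} = {Adjuster, CoverageType, Region}, not the whole set, so Region → Adjuster, CoverageType violates BCNF; decompose into {Adjuster, CoverageType, Region} and {ClaimID, PolicyNo, Region}.
Within {Adjuster, CoverageType, Region}: {Adjuster}⁺ ∩ {Adjuster, CoverageType, Region} = {Adjuster, CoverageType}, not the whole set, so Adjuster → CoverageType violates BCNF; decompose into {Adjuster, CoverageType} and {Adjuster, Region}.
{Adjuster, CoverageType} is in BCNF.
{Adjuster, Region} is in BCNF.
{ClaimID, PolicyNo, Region} is in BCNF.

{Adjuster, CoverageType}; {Adjuster, Region}; {ClaimID, PolicyNo, Region}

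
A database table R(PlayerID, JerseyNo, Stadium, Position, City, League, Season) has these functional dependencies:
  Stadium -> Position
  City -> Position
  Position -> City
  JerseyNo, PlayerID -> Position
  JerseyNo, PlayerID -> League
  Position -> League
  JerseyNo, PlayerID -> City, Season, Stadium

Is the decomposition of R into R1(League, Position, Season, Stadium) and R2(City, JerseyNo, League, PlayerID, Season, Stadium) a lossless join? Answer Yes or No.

Yes

R1 ∩ R2 = {League, Season, Stadium}; its closure under F is {City, League, Position, Season, Stadium}.
Since R1 ⊆ {City, League, Position, Season, Stadium}, the intersection is a superkey of R1; the decomposition is lossless.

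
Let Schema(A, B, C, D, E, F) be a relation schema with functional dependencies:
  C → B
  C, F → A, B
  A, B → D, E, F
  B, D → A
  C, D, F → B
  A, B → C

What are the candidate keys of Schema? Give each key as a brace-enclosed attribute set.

{A, B}⁺ = {A, B, C, D, E, F} — all of the relation — so {A, B} is a candidate key.
{A, C}⁺ = {A, B, C, D, E, F} — all of the relation — so {A, C} is a candidate key.
{B, D}⁺ = {A, B, C, D, E, F} — all of the relation — so {B, D} is a candidate key.
{C, D}⁺ = {A, B, C, D, E, F} — all of the relation — so {C, D} is a candidate key.
{C, F}⁺ = {A, B, C, D, E, F} — all of the relation — so {C, F} is a candidate key.
No proper subset of any of these is a key, and no other minimal superkey exists.

{A, B}, {A, C}, {B, D}, {C, D}, {C, F}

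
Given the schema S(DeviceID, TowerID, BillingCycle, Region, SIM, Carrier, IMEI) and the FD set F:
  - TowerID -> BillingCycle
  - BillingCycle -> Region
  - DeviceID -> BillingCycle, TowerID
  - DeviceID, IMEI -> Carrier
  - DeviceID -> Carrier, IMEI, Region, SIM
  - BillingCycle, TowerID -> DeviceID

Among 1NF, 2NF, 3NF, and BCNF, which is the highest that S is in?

2NF

Candidate keys: {DeviceID}, {TowerID}. Prime attributes: {DeviceID, TowerID}.
BillingCycle -> Region breaks BCNF: {BillingCycle}⁺ = {BillingCycle, Region}, so {BillingCycle} is not a superkey.
BillingCycle -> Region has non-prime {Region} on the right and a non-superkey on the left, so 3NF fails.
Every candidate key is a single attribute, so no partial dependency is possible; 2NF holds.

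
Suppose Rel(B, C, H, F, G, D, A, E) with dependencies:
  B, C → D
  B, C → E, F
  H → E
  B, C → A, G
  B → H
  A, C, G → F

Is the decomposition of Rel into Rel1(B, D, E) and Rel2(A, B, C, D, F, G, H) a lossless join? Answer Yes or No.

Common attributes: {B, D}; their closure is {B, D, E, H}.
Since Rel1 ⊆ {B, D, E, H}, the intersection is a superkey of Rel1; the decomposition is lossless.

Yes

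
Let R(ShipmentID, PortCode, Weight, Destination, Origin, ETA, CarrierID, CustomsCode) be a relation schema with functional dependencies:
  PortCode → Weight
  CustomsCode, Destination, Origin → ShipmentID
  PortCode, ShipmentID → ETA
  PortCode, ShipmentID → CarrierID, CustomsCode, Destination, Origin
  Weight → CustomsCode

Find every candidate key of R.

No FD produces {PortCode}, so it must be in every candidate key.
{PortCode, ShipmentID} is a candidate key since {PortCode, ShipmentID}⁺ = {CarrierID, CustomsCode, Destination, ETA, Origin, PortCode, ShipmentID, Weight} covers every attribute.
{Destination, Origin, PortCode} is a candidate key since {Destination, Origin, PortCode}⁺ = {CarrierID, CustomsCode, Destination, ETA, Origin, PortCode, ShipmentID, Weight} covers every attribute.
No proper subset of any of these is a key, and no other minimal superkey exists.

{Destination, Origin, PortCode}, {PortCode, ShipmentID}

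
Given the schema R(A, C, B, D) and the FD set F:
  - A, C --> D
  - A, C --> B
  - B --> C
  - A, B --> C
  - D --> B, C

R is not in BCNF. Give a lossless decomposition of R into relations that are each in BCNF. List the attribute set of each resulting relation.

{A, D}; {B, C}; {B, D}

Candidate keys of the original relation: {A, B}, {A, C}, {A, D}.
Within {A, B, C, D}: {B}⁺ ∩ {A, B, C, D} = {B, C}, not the whole set, so B --> C violates BCNF; decompose into {B, C} and {A, B, D}.
{B, C}: every determinant is a superkey — BCNF.
Within {A, B, D}: {D}⁺ ∩ {A, B, D} = {B, D}, not the whole set, so D --> B violates BCNF; decompose into {B, D} and {A, D}.
{B, D}: every determinant is a superkey — BCNF.
{A, D}: every determinant is a superkey — BCNF.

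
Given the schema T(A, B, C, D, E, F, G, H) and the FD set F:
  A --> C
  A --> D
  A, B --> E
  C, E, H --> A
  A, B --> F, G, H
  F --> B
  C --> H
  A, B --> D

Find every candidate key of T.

{A, B} is a candidate key since {A, B}⁺ = {A, B, C, D, E, F, G, H} covers every attribute.
{A, F} is a candidate key since {A, F}⁺ = {A, B, C, D, E, F, G, H} covers every attribute.
{B, C, E} is a candidate key since {B, C, E}⁺ = {A, B, C, D, E, F, G, H} covers every attribute.
{C, E, F} is a candidate key since {C, E, F}⁺ = {A, B, C, D, E, F, G, H} covers every attribute.
No proper subset of any of these is a key, and no other minimal superkey exists.

{A, B}, {A, F}, {B, C, E}, {C, E, F}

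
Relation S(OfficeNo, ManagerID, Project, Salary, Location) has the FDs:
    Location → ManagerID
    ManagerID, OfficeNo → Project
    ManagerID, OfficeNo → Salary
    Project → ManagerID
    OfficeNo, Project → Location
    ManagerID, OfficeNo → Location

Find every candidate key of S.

{Location, OfficeNo}, {ManagerID, OfficeNo}, {OfficeNo, Project}

{OfficeNo} never appears on the right of any FD, so every key must include it.
{Location, OfficeNo}⁺ = {Location, ManagerID, OfficeNo, Project, Salary}, which is every attribute, so {Location, OfficeNo} is a candidate key.
{ManagerID, OfficeNo}⁺ = {Location, ManagerID, OfficeNo, Project, Salary}, which is every attribute, so {ManagerID, OfficeNo} is a candidate key.
{OfficeNo, Project}⁺ = {Location, ManagerID, OfficeNo, Project, Salary}, which is every attribute, so {OfficeNo, Project} is a candidate key.
These are minimal and exhaustive — every other superkey contains one of them.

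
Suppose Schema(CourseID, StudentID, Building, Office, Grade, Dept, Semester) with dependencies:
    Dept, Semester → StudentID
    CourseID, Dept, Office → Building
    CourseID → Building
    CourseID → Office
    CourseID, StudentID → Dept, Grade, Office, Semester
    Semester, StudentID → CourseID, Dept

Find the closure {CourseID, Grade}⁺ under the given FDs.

{Building, CourseID, Grade, Office}

Start with {CourseID, Grade}.
CourseID → Building applies; add {Building} → now {Building, CourseID, Grade}.
CourseID → Office applies; add {Office} → now {Building, CourseID, Grade, Office}.
No further FD applies.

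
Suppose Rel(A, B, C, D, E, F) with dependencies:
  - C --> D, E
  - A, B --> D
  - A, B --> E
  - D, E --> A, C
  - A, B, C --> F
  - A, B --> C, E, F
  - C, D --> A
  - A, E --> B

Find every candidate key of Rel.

{A, B}, {A, E}, {C}, {D, E}

{C} is a candidate key since {C}⁺ = {A, B, C, D, E, F} covers every attribute.
{A, B} is a candidate key since {A, B}⁺ = {A, B, C, D, E, F} covers every attribute.
{A, E} is a candidate key since {A, E}⁺ = {A, B, C, D, E, F} covers every attribute.
{D, E} is a candidate key since {D, E}⁺ = {A, B, C, D, E, F} covers every attribute.
Any other superkey properly contains one of these, so there are no further candidate keys.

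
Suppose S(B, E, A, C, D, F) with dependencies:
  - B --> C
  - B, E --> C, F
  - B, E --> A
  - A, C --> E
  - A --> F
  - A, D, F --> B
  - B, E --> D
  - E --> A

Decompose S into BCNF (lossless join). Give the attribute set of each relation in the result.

{A, E}; {A, F}; {B, C}; {B, D, E}

Candidate keys of the original relation: {A, B}, {A, D}, {B, E}, {D, E}.
{A, B, C, D, E, F}: {B} determines {B, C} here but is not a superkey — split on B --> C, giving {B, C} and {A, B, D, E, F}.
{B, C} has no BCNF violation.
{A, B, D, E, F}: {A} determines {A, F} here but is not a superkey — split on A --> F, giving {A, F} and {A, B, D, E}.
{A, F} has no BCNF violation.
{A, B, D, E}: {E} determines {A, E} here but is not a superkey — split on E --> A, giving {A, E} and {B, D, E}.
{A, E} has no BCNF violation.
{B, D, E} has no BCNF violation.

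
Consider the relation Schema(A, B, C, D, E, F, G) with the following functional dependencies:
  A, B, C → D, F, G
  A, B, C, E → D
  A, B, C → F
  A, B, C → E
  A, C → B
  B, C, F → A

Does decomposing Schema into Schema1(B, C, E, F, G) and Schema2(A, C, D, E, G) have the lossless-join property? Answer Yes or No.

No

Schema1 ∩ Schema2 = {C, E, G}; its closure under F is {C, E, G}.
Neither Schema1 nor Schema2 is contained in that closure, so the decomposition is lossy.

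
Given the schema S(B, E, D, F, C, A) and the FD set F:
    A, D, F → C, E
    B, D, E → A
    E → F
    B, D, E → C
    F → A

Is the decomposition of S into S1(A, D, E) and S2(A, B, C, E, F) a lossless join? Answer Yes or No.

No

Common attributes: {A, E}; their closure is {A, E, F}.
Neither S1 nor S2 is contained in that closure, so the decomposition is lossy.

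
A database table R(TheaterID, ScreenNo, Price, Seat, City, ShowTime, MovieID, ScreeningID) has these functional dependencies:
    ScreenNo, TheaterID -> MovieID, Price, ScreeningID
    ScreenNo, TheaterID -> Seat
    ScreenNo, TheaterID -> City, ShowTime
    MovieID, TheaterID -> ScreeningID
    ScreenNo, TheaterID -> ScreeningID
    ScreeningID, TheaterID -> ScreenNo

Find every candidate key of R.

No FD produces {TheaterID}, so it must be in every candidate key.
{MovieID, TheaterID}⁺ = {City, MovieID, Price, ScreenNo, ScreeningID, Seat, ShowTime, TheaterID}, which is every attribute, so {MovieID, TheaterID} is a candidate key.
{ScreenNo, TheaterID}⁺ = {City, MovieID, Price, ScreenNo, ScreeningID, Seat, ShowTime, TheaterID}, which is every attribute, so {ScreenNo, TheaterID} is a candidate key.
{ScreeningID, TheaterID}⁺ = {City, MovieID, Price, ScreenNo, ScreeningID, Seat, ShowTime, TheaterID}, which is every attribute, so {ScreeningID, TheaterID} is a candidate key.
Any other superkey properly contains one of these, so there are no further candidate keys.

{MovieID, TheaterID}, {ScreenNo, TheaterID}, {ScreeningID, TheaterID}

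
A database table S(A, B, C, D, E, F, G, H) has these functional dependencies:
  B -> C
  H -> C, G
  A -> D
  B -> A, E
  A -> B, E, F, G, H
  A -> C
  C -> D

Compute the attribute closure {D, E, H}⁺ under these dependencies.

Start with {D, E, H}.
H -> C, G applies; add {C, G} → now {C, D, E, G, H}.
No further FD applies.

{C, D, E, G, H}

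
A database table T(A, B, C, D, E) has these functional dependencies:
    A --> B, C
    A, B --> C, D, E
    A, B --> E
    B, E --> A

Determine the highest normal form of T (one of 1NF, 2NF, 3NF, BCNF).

BCNF

Candidate keys: {A}, {B, E}. Prime attributes: {A, B, E}.
Each dependency's left side is a superkey — BCNF holds.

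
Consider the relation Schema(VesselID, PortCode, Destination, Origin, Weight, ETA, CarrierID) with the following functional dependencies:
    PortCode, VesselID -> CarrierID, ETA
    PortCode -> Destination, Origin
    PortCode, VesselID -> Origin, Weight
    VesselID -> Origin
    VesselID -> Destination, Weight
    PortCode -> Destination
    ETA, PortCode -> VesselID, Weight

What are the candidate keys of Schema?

No FD produces {PortCode}, so it must be in every candidate key.
Closure of {ETA, PortCode} is {CarrierID, Destination, ETA, Origin, PortCode, VesselID, Weight}, the whole schema; {ETA, PortCode} is a candidate key.
Closure of {PortCode, VesselID} is {CarrierID, Destination, ETA, Origin, PortCode, VesselID, Weight}, the whole schema; {PortCode, VesselID} is a candidate key.
Any other superkey properly contains one of these, so there are no further candidate keys.

{ETA, PortCode}, {PortCode, VesselID}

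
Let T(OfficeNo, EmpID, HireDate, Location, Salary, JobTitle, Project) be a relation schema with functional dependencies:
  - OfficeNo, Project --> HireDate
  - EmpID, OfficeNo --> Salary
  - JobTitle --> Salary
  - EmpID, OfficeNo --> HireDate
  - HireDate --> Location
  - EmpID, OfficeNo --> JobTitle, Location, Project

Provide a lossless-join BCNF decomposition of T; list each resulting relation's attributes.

{EmpID, JobTitle, OfficeNo, Project}; {HireDate, Location}; {HireDate, OfficeNo, Project}; {JobTitle, Salary}

Candidate key of the original relation: {EmpID, OfficeNo}.
{EmpID, HireDate, JobTitle, Location, OfficeNo, Project, Salary}: {OfficeNo, Project} determines {HireDate, Location, OfficeNo, Project} here but is not a superkey — split on OfficeNo, Project --> HireDate, Location, giving {HireDate, Location, OfficeNo, Project} and {EmpID, JobTitle, OfficeNo, Project, Salary}.
{HireDate, Location, OfficeNo, Project}: {HireDate} determines {HireDate, Location} here but is not a superkey — split on HireDate --> Location, giving {HireDate, Location} and {HireDate, OfficeNo, Project}.
{HireDate, Location} has no BCNF violation.
{HireDate, OfficeNo, Project} has no BCNF violation.
{EmpID, JobTitle, OfficeNo, Project, Salary}: {JobTitle} determines {JobTitle, Salary} here but is not a superkey — split on JobTitle --> Salary, giving {JobTitle, Salary} and {EmpID, JobTitle, OfficeNo, Project}.
{JobTitle, Salary} has no BCNF violation.
{EmpID, JobTitle, OfficeNo, Project} has no BCNF violation.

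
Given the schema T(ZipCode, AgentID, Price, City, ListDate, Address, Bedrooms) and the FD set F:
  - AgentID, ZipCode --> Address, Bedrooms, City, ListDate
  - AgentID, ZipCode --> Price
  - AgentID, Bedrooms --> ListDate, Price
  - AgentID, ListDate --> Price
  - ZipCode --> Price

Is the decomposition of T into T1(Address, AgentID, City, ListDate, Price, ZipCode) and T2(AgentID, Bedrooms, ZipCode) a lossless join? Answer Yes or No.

Yes

T1 ∩ T2 = {AgentID, ZipCode}; its closure under F is {Address, AgentID, Bedrooms, City, ListDate, Price, ZipCode}.
Since T1 ⊆ {Address, AgentID, Bedrooms, City, ListDate, Price, ZipCode}, the intersection is a superkey of T1; the decomposition is lossless.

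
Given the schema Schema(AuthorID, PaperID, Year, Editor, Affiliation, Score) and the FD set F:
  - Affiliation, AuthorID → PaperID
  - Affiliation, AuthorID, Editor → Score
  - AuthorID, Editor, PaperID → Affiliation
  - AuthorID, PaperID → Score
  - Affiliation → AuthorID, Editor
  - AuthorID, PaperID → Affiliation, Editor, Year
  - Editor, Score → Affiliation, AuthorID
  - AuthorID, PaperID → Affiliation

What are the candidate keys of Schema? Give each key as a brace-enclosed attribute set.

{Affiliation}, {AuthorID, PaperID}, {Editor, Score}

Closure of {Affiliation} is {Affiliation, AuthorID, Editor, PaperID, Score, Year}, the whole schema; {Affiliation} is a candidate key.
Closure of {AuthorID, PaperID} is {Affiliation, AuthorID, Editor, PaperID, Score, Year}, the whole schema; {AuthorID, PaperID} is a candidate key.
Closure of {Editor, Score} is {Affiliation, AuthorID, Editor, PaperID, Score, Year}, the whole schema; {Editor, Score} is a candidate key.
Any other superkey properly contains one of these, so there are no further candidate keys.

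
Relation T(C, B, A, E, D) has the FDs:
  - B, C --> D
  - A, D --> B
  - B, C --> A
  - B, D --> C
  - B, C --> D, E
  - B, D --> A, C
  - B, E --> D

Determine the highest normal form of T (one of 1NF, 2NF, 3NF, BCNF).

BCNF

Candidate keys: {A, D}, {B, C}, {B, D}, {B, E}. Prime attributes: {A, B, C, D, E}.
The left-hand side of every FD is a superkey, so BCNF is satisfied.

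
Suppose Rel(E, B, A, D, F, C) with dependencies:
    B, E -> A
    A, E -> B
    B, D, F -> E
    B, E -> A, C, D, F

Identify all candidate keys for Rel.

{A, E} is a candidate key since {A, E}⁺ = {A, B, C, D, E, F} covers every attribute.
{B, E} is a candidate key since {B, E}⁺ = {A, B, C, D, E, F} covers every attribute.
{B, D, F} is a candidate key since {B, D, F}⁺ = {A, B, C, D, E, F} covers every attribute.
These are minimal and exhaustive — every other superkey contains one of them.

{A, E}, {B, D, F}, {B, E}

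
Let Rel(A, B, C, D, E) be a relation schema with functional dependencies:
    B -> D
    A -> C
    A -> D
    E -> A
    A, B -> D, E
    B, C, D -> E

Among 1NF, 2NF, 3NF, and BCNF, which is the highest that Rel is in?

1NF

Candidate keys: {A, B}, {B, C}, {B, E}. Prime attributes: {A, B, C, E}.
For B -> D we have {B}⁺ = {B, D}; {B} is not a superkey, so BCNF fails.
B -> D determines the non-prime attribute {D} from a non-superkey — 3NF is violated.
Since {A} ⊂ {A, B} and {A}⁺ ⊇ {D} with {D} non-prime, there is a partial dependency; 2NF fails.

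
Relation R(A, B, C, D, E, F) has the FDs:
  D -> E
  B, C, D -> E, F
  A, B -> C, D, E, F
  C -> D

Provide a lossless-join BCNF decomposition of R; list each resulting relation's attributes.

Candidate key of the original relation: {A, B}.
Within {A, B, C, D, E, F}: {D}⁺ ∩ {A, B, C, D, E, F} = {D, E}, not the whole set, so D -> E violates BCNF; decompose into {D, E} and {A, B, C, D, F}.
{D, E} has no BCNF violation.
Within {A, B, C, D, F}: {B, C, D}⁺ ∩ {A, B, C, D, F} = {B, C, D, F}, not the whole set, so B, C, D -> F violates BCNF; decompose into {B, C, D, F} and {A, B, C, D}.
Within {B, C, D, F}: {C}⁺ ∩ {B, C, D, F} = {C, D}, not the whole set, so C -> D violates BCNF; decompose into {C, D} and {B, C, F}.
{C, D} has no BCNF violation.
{B, C, F} has no BCNF violation.
Within {A, B, C, D}: {C}⁺ ∩ {A, B, C, D} = {C, D}, not the whole set, so C -> D violates BCNF; decompose into {C, D} and {A, B, C}.
{C, D} has no BCNF violation.
{A, B, C} has no BCNF violation.

{A, B, C}; {B, C, F}; {C, D}; {D, E}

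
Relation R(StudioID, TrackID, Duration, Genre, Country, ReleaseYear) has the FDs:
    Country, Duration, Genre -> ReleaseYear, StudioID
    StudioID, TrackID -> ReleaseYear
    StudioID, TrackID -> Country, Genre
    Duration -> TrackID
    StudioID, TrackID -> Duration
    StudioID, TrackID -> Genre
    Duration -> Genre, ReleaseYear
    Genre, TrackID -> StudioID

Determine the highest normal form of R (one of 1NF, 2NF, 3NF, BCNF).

Candidate keys: {Duration}, {Genre, TrackID}, {StudioID, TrackID}. Prime attributes: {Duration, Genre, StudioID, TrackID}.
Each dependency's left side is a superkey — BCNF holds.

BCNF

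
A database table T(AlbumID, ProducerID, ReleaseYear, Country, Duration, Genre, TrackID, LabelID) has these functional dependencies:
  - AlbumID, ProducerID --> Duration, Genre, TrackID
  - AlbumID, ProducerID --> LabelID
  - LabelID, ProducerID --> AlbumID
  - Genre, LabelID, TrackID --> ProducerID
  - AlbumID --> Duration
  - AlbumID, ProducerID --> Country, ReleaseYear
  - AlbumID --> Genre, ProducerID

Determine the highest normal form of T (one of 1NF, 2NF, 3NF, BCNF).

BCNF

Candidate keys: {AlbumID}, {Genre, LabelID, TrackID}, {LabelID, ProducerID}. Prime attributes: {AlbumID, Genre, LabelID, ProducerID, TrackID}.
Each dependency's left side is a superkey — BCNF holds.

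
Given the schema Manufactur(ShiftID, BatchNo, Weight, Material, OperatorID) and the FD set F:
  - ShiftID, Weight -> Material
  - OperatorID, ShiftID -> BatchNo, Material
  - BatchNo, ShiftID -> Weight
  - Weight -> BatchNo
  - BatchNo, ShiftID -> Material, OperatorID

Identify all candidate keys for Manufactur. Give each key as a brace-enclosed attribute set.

{BatchNo, ShiftID}, {OperatorID, ShiftID}, {ShiftID, Weight}

{ShiftID} never appears on the right of any FD, so every key must include it.
{BatchNo, ShiftID}⁺ = {BatchNo, Material, OperatorID, ShiftID, Weight} — all of the relation — so {BatchNo, ShiftID} is a candidate key.
{OperatorID, ShiftID}⁺ = {BatchNo, Material, OperatorID, ShiftID, Weight} — all of the relation — so {OperatorID, ShiftID} is a candidate key.
{ShiftID, Weight}⁺ = {BatchNo, Material, OperatorID, ShiftID, Weight} — all of the relation — so {ShiftID, Weight} is a candidate key.
These are minimal and exhaustive — every other superkey contains one of them.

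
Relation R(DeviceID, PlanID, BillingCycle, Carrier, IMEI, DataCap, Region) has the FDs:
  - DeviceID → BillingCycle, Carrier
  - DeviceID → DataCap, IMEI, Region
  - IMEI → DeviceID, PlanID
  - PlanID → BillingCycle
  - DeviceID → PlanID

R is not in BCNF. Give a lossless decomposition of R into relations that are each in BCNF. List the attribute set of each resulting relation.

Candidate keys of the original relation: {DeviceID}, {IMEI}.
{BillingCycle, Carrier, DataCap, DeviceID, IMEI, PlanID, Region}: {PlanID} determines {BillingCycle, PlanID} here but is not a superkey — split on PlanID → BillingCycle, giving {BillingCycle, PlanID} and {Carrier, DataCap, DeviceID, IMEI, PlanID, Region}.
{BillingCycle, PlanID}: every determinant is a superkey — BCNF.
{Carrier, DataCap, DeviceID, IMEI, PlanID, Region}: every determinant is a superkey — BCNF.

{BillingCycle, PlanID}; {Carrier, DataCap, DeviceID, IMEI, PlanID, Region}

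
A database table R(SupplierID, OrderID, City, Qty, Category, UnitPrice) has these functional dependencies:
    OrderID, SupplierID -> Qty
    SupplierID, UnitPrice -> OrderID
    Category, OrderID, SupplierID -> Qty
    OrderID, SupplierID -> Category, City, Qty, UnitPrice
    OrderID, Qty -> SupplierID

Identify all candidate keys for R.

{OrderID, Qty}, {OrderID, SupplierID}, {SupplierID, UnitPrice}

{OrderID, Qty}⁺ = {Category, City, OrderID, Qty, SupplierID, UnitPrice} — all of the relation — so {OrderID, Qty} is a candidate key.
{OrderID, SupplierID}⁺ = {Category, City, OrderID, Qty, SupplierID, UnitPrice} — all of the relation — so {OrderID, SupplierID} is a candidate key.
{SupplierID, UnitPrice}⁺ = {Category, City, OrderID, Qty, SupplierID, UnitPrice} — all of the relation — so {SupplierID, UnitPrice} is a candidate key.
Any other superkey properly contains one of these, so there are no further candidate keys.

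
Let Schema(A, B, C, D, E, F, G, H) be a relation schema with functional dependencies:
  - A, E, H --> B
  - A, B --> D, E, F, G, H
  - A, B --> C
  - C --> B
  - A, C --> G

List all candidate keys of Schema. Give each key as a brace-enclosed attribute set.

{A, B}, {A, C}, {A, E, H}

No FD produces {A}, so it must be in every candidate key.
Closure of {A, B} is {A, B, C, D, E, F, G, H}, the whole schema; {A, B} is a candidate key.
Closure of {A, C} is {A, B, C, D, E, F, G, H}, the whole schema; {A, C} is a candidate key.
Closure of {A, E, H} is {A, B, C, D, E, F, G, H}, the whole schema; {A, E, H} is a candidate key.
Any other superkey properly contains one of these, so there are no further candidate keys.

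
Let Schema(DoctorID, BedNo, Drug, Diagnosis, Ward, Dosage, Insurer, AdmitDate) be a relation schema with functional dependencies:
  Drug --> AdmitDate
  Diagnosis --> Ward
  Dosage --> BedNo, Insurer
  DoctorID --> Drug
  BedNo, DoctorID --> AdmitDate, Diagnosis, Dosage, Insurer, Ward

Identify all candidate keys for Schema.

{BedNo, DoctorID}, {DoctorID, Dosage}

No FD produces {DoctorID}, so it must be in every candidate key.
Closure of {BedNo, DoctorID} is {AdmitDate, BedNo, Diagnosis, DoctorID, Dosage, Drug, Insurer, Ward}, the whole schema; {BedNo, DoctorID} is a candidate key.
Closure of {DoctorID, Dosage} is {AdmitDate, BedNo, Diagnosis, DoctorID, Dosage, Drug, Insurer, Ward}, the whole schema; {DoctorID, Dosage} is a candidate key.
Any other superkey properly contains one of these, so there are no further candidate keys.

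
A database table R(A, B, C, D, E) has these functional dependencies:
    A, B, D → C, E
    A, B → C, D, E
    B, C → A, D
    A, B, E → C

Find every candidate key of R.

{A, B}, {B, C}

{B} never appears on the right of any FD, so every key must include it.
{A, B}⁺ = {A, B, C, D, E} — all of the relation — so {A, B} is a candidate key.
{B, C}⁺ = {A, B, C, D, E} — all of the relation — so {B, C} is a candidate key.
Any other superkey properly contains one of these, so there are no further candidate keys.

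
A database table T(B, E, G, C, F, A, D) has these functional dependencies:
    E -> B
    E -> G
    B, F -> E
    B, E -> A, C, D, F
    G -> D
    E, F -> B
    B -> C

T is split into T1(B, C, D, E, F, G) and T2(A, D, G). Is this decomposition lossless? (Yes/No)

T1 ∩ T2 = {D, G}; its closure under F is {D, G}.
T1 ⊄ {D, G} and T2 ⊄ {D, G}, so the split is lossy.

No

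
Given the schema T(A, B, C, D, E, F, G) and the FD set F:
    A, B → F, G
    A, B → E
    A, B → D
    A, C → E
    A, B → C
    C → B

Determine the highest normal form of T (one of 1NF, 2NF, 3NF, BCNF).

Candidate keys: {A, B}, {A, C}. Prime attributes: {A, B, C}.
C → B breaks BCNF: {C}⁺ = {B, C}, so {C} is not a superkey.
Since {B} ⊆ prime attributes and every other non-superkey FD also has a prime right side, the schema is in 3NF.

3NF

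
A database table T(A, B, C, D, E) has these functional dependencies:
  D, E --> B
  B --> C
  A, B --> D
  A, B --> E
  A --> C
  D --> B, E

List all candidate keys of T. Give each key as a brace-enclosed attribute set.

No FD produces {A}, so it must be in every candidate key.
{A, B} is a candidate key since {A, B}⁺ = {A, B, C, D, E} covers every attribute.
{A, D} is a candidate key since {A, D}⁺ = {A, B, C, D, E} covers every attribute.
Any other superkey properly contains one of these, so there are no further candidate keys.

{A, B}, {A, D}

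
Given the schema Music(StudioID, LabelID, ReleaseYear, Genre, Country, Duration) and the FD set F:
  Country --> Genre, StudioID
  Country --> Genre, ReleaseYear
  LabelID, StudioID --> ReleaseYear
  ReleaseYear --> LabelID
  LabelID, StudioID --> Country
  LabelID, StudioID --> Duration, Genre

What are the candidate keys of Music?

{Country}, {LabelID, StudioID}, {ReleaseYear, StudioID}

{Country}⁺ = {Country, Duration, Genre, LabelID, ReleaseYear, StudioID} — all of the relation — so {Country} is a candidate key.
{LabelID, StudioID}⁺ = {Country, Duration, Genre, LabelID, ReleaseYear, StudioID} — all of the relation — so {LabelID, StudioID} is a candidate key.
{ReleaseYear, StudioID}⁺ = {Country, Duration, Genre, LabelID, ReleaseYear, StudioID} — all of the relation — so {ReleaseYear, StudioID} is a candidate key.
No proper subset of any of these is a key, and no other minimal superkey exists.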